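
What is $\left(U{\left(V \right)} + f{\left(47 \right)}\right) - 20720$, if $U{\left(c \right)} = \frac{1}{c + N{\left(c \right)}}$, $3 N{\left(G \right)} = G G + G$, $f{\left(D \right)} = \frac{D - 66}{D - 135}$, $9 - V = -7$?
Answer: $- \frac{72933607}{3520} \approx -20720.0$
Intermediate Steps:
$V = 16$ ($V = 9 - -7 = 9 + 7 = 16$)
$f{\left(D \right)} = \frac{-66 + D}{-135 + D}$
$N{\left(G \right)} = \frac{G}{3} + \frac{G^{2}}{3}$ ($N{\left(G \right)} = \frac{G G + G}{3} = \frac{G^{2} + G}{3} = \frac{G + G^{2}}{3} = \frac{G}{3} + \frac{G^{2}}{3}$)
$U{\left(c \right)} = \frac{1}{c + \frac{c \left(1 + c\right)}{3}}$
$\left(U{\left(V \right)} + f{\left(47 \right)}\right) - 20720 = \left(\frac{3}{16 \left(4 + 16\right)} + \frac{-66 + 47}{-135 + 47}\right) - 20720 = \left(3 \cdot \frac{1}{16} \cdot \frac{1}{20} + \frac{1}{-88} \left(-19\right)\right) - 20720 = \left(3 \cdot \frac{1}{16} \cdot \frac{1}{20} - - \frac{19}{88}\right) - 20720 = \left(\frac{3}{320} + \frac{19}{88}\right) - 20720 = \frac{793}{3520} - 20720 = - \frac{72933607}{3520}$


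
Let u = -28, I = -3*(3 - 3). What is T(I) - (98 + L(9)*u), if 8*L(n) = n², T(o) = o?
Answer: 371/2 ≈ 185.50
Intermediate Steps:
I = 0 (I = -3*0 = 0)
L(n) = n²/8
T(I) - (98 + L(9)*u) = 0 - (98 + ((⅛)*9²)*(-28)) = 0 - (98 + ((⅛)*81)*(-28)) = 0 - (98 + (81/8)*(-28)) = 0 - (98 - 567/2) = 0 - 1*(-371/2) = 0 + 371/2 = 371/2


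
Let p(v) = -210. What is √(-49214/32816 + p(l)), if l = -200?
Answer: I*√14235117274/8204 ≈ 14.543*I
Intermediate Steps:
√(-49214/32816 + p(l)) = √(-49214/32816 - 210) = √(-49214*1/32816 - 210) = √(-24607/16408 - 210) = √(-3470287/16408) = I*√14235117274/8204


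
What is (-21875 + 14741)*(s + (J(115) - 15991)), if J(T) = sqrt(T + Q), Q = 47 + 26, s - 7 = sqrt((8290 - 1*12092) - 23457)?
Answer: 114029856 - 14268*sqrt(47) - 7134*I*sqrt(27259) ≈ 1.1393e+8 - 1.1778e+6*I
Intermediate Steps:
s = 7 + I*sqrt(27259) (s = 7 + sqrt((8290 - 1*12092) - 23457) = 7 + sqrt((8290 - 12092) - 23457) = 7 + sqrt(-3802 - 23457) = 7 + sqrt(-27259) = 7 + I*sqrt(27259) ≈ 7.0 + 165.1*I)
Q = 73
J(T) = sqrt(73 + T) (J(T) = sqrt(T + 73) = sqrt(73 + T))
(-21875 + 14741)*(s + (J(115) - 15991)) = (-21875 + 14741)*((7 + I*sqrt(27259)) + (sqrt(73 + 115) - 15991)) = -7134*((7 + I*sqrt(27259)) + (sqrt(188) - 15991)) = -7134*((7 + I*sqrt(27259)) + (2*sqrt(47) - 15991)) = -7134*((7 + I*sqrt(27259)) + (-15991 + 2*sqrt(47))) = -7134*(-15984 + 2*sqrt(47) + I*sqrt(27259)) = 114029856 - 14268*sqrt(47) - 7134*I*sqrt(27259)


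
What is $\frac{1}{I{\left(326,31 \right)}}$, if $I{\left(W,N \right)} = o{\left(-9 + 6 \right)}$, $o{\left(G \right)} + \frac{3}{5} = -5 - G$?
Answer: $- \frac{5}{13} \approx -0.38462$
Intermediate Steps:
$o{\left(G \right)} = - \frac{28}{5} - G$ ($o{\left(G \right)} = - \frac{3}{5} - \left(5 + G\right) = - \frac{28}{5} - G$)
$I{\left(W,N \right)} = - \frac{13}{5}$ ($I{\left(W,N \right)} = - \frac{28}{5} - \left(-9 + 6\right) = - \frac{28}{5} - -3 = - \frac{28}{5} + 3 = - \frac{13}{5}$)
$\frac{1}{I{\left(326,31 \right)}} = \frac{1}{- \frac{13}{5}} = - \frac{5}{13}$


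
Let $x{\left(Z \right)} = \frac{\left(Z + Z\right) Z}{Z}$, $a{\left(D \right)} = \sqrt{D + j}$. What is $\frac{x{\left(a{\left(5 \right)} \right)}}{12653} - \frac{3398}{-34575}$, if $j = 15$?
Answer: $\frac{3398}{34575} + \frac{4 \sqrt{5}}{12653} \approx 0.098986$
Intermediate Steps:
$a{\left(D \right)} = \sqrt{15 + D}$ ($a{\left(D \right)} = \sqrt{D + 15} = \sqrt{15 + D}$)
$x{\left(Z \right)} = 2 Z$ ($x{\left(Z \right)} = \frac{2 Z Z}{Z} = \frac{2 Z^{2}}{Z} = 2 Z$)
$\frac{x{\left(a{\left(5 \right)} \right)}}{12653} - \frac{3398}{-34575} = \frac{2 \sqrt{15 + 5}}{12653} - \frac{3398}{-34575} = 2 \sqrt{20} \cdot \frac{1}{12653} - - \frac{3398}{34575} = 2 \cdot 2 \sqrt{5} \cdot \frac{1}{12653} + \frac{3398}{34575} = 4 \sqrt{5} \cdot \frac{1}{12653} + \frac{3398}{34575} = \frac{4 \sqrt{5}}{12653} + \frac{3398}{34575} = \frac{3398}{34575} + \frac{4 \sqrt{5}}{12653}$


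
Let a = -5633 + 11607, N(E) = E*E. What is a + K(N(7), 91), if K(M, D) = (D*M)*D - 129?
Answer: 411614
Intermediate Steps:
N(E) = E²
K(M, D) = -129 + M*D² (K(M, D) = M*D² - 129 = -129 + M*D²)
a = 5974
a + K(N(7), 91) = 5974 + (-129 + 7²*91²) = 5974 + (-129 + 49*8281) = 5974 + (-129 + 405769) = 5974 + 405640 = 411614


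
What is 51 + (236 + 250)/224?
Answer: 5955/112 ≈ 53.170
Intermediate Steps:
51 + (236 + 250)/224 = 51 + 486*(1/224) = 51 + 243/112 = 5955/112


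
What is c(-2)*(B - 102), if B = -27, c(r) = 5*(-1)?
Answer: 645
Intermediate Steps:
c(r) = -5
c(-2)*(B - 102) = -5*(-27 - 102) = -5*(-129) = 645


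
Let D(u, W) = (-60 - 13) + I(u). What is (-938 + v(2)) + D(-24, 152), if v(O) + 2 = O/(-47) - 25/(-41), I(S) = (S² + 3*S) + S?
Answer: -1025998/1927 ≈ -532.43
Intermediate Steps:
I(S) = S² + 4*S
v(O) = -57/41 - O/47 (v(O) = -2 + (O/(-47) - 25/(-41)) = -2 + (O*(-1/47) - 25*(-1/41)) = -2 + (-O/47 + 25/41) = -2 + (25/41 - O/47) = -57/41 - O/47)
D(u, W) = -73 + u*(4 + u) (D(u, W) = (-60 - 13) + u*(4 + u) = -73 + u*(4 + u))
(-938 + v(2)) + D(-24, 152) = (-938 + (-57/41 - 1/47*2)) + (-73 - 24*(4 - 24)) = (-938 + (-57/41 - 2/47)) + (-73 - 24*(-20)) = (-938 - 2761/1927) + (-73 + 480) = -1810287/1927 + 407 = -1025998/1927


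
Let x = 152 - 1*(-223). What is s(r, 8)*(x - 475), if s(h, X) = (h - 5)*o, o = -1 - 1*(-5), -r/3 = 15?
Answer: 20000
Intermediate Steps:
r = -45 (r = -3*15 = -45)
o = 4 (o = -1 + 5 = 4)
s(h, X) = -20 + 4*h (s(h, X) = (h - 5)*4 = (-5 + h)*4 = -20 + 4*h)
x = 375 (x = 152 + 223 = 375)
s(r, 8)*(x - 475) = (-20 + 4*(-45))*(375 - 475) = (-20 - 180)*(-100) = -200*(-100) = 20000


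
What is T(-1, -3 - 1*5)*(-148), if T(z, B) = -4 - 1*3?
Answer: 1036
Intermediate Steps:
T(z, B) = -7 (T(z, B) = -4 - 3 = -7)
T(-1, -3 - 1*5)*(-148) = -7*(-148) = 1036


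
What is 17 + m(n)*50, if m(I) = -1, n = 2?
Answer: -33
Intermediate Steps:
17 + m(n)*50 = 17 - 1*50 = 17 - 50 = -33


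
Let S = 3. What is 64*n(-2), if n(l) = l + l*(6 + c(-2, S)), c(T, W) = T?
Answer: -640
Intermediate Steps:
n(l) = 5*l (n(l) = l + l*(6 - 2) = l + l*4 = l + 4*l = 5*l)
64*n(-2) = 64*(5*(-2)) = 64*(-10) = -640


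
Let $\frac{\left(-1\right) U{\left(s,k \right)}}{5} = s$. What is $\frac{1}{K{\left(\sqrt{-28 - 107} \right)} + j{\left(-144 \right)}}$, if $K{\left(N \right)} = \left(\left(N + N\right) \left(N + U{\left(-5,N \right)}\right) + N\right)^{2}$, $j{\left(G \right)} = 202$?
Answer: $\frac{i}{- 278033 i + 82620 \sqrt{15}} \approx -1.5473 \cdot 10^{-6} + 1.7807 \cdot 10^{-6} i$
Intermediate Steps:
$U{\left(s,k \right)} = - 5 s$
$K{\left(N \right)} = \left(N + 2 N \left(25 + N\right)\right)^{2}$ ($K{\left(N \right)} = \left(\left(N + N\right) \left(N - -25\right) + N\right)^{2} = \left(2 N \left(N + 25\right) + N\right)^{2} = \left(2 N \left(25 + N\right) + N\right)^{2} = \left(N + 2 N \left(25 + N\right)\right)^{2}$)
$\frac{1}{K{\left(\sqrt{-28 - 107} \right)} + j{\left(-144 \right)}} = \frac{1}{\left(\sqrt{-28 - 107}\right)^{2} \left(51 + 2 \sqrt{-28 - 107}\right)^{2} + 202} = \frac{1}{\left(\sqrt{-135}\right)^{2} \left(51 + 2 \sqrt{-135}\right)^{2} + 202} = \frac{1}{\left(3 i \sqrt{15}\right)^{2} \left(51 + 2 \cdot 3 i \sqrt{15}\right)^{2} + 202} = \frac{1}{- 135 \left(51 + 6 i \sqrt{15}\right)^{2} + 202} = \frac{1}{202 - 135 \left(51 + 6 i \sqrt{15}\right)^{2}}$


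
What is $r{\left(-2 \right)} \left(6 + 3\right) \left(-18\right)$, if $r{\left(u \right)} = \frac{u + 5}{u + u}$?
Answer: $\frac{243}{2} \approx 121.5$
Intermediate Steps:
$r{\left(u \right)} = \frac{5 + u}{2 u}$
$r{\left(-2 \right)} \left(6 + 3\right) \left(-18\right) = \frac{5 - 2}{2 \left(-2\right)} \left(6 + 3\right) \left(-18\right) = \frac{1}{2} \left(- \frac{1}{2}\right) 3 \cdot 9 \left(-18\right) = \left(- \frac{3}{4}\right) 9 \left(-18\right) = \left(- \frac{27}{4}\right) \left(-18\right) = \frac{243}{2}$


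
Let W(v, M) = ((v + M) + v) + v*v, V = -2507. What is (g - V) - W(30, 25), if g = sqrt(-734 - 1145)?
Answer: 1522 + I*sqrt(1879) ≈ 1522.0 + 43.347*I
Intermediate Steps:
g = I*sqrt(1879) (g = sqrt(-1879) = I*sqrt(1879) ≈ 43.347*I)
W(v, M) = M + v**2 + 2*v (W(v, M) = ((M + v) + v) + v**2 = (M + 2*v) + v**2 = M + v**2 + 2*v)
(g - V) - W(30, 25) = (I*sqrt(1879) - 1*(-2507)) - (25 + 30**2 + 2*30) = (I*sqrt(1879) + 2507) - (25 + 900 + 60) = (2507 + I*sqrt(1879)) - 1*985 = (2507 + I*sqrt(1879)) - 985 = 1522 + I*sqrt(1879)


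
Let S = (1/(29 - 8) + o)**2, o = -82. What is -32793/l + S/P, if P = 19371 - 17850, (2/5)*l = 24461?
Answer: 318255432559/82037424105 ≈ 3.8794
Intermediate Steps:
l = 122305/2 (l = (5/2)*24461 = 122305/2 ≈ 61153.)
P = 1521
S = 2961841/441 (S = (1/(29 - 8) - 82)**2 = (1/21 - 82)**2 = (-1721/21)**2 = 2961841/441 ≈ 6716.2)
-32793/l + S/P = -32793/122305/2 + (2961841/441)/1521 = -32793*2/122305 + (2961841/441)*(1/1521) = -65586/122305 + 2961841/670761 = 318255432559/82037424105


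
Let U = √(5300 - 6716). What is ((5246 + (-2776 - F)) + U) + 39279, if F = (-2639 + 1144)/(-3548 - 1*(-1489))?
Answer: 85959696/2059 + 2*I*√354 ≈ 41748.0 + 37.63*I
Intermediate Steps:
F = 1495/2059 (F = -1495/(-3548 + 1489) = -1495/(-2059) = -1495*(-1/2059) = 1495/2059 ≈ 0.72608)
U = 2*I*√354 (U = √(-1416) = 2*I*√354 ≈ 37.63*I)
((5246 + (-2776 - F)) + U) + 39279 = ((5246 + (-2776 - 1*1495/2059)) + 2*I*√354) + 39279 = ((5246 + (-2776 - 1495/2059)) + 2*I*√354) + 39279 = ((5246 - 5717279/2059) + 2*I*√354) + 39279 = (5084235/2059 + 2*I*√354) + 39279 = 85959696/2059 + 2*I*√354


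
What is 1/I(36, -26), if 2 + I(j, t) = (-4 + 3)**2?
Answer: -1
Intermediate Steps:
I(j, t) = -1 (I(j, t) = -2 + (-4 + 3)**2 = -2 + (-1)**2 = -2 + 1 = -1)
1/I(36, -26) = 1/(-1) = -1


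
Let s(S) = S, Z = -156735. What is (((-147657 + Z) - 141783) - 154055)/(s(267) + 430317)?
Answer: -300115/215292 ≈ -1.3940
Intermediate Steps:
(((-147657 + Z) - 141783) - 154055)/(s(267) + 430317) = (((-147657 - 156735) - 141783) - 154055)/(267 + 430317) = ((-304392 - 141783) - 154055)/430584 = (-446175 - 154055)*(1/430584) = -600230*1/430584 = -300115/215292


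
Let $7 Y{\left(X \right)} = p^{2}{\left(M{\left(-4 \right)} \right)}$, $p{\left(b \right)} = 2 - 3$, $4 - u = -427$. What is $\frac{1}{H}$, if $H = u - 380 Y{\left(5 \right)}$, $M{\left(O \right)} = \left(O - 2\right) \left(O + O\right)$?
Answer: $\frac{7}{2637} \approx 0.0026545$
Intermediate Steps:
$u = 431$ ($u = 4 - -427 = 4 + 427 = 431$)
$M{\left(O \right)} = 2 O \left(-2 + O\right)$ ($M{\left(O \right)} = \left(-2 + O\right) 2 O = 2 O \left(-2 + O\right)$)
$p{\left(b \right)} = -1$
$Y{\left(X \right)} = \frac{1}{7}$ ($Y{\left(X \right)} = \frac{\left(-1\right)^{2}}{7} = \frac{1}{7} \cdot 1 = \frac{1}{7}$)
$H = \frac{2637}{7}$ ($H = 431 - \frac{380}{7} = \frac{2637}{7} \approx 376.71$)
$\frac{1}{H} = \frac{1}{\frac{2637}{7}} = \frac{7}{2637}$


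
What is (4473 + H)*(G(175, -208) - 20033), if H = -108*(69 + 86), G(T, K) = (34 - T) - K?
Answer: 244922922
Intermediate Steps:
G(T, K) = 34 - K - T
H = -16740 (H = -108*155 = -16740)
(4473 + H)*(G(175, -208) - 20033) = (4473 - 16740)*((34 - 1*(-208) - 1*175) - 20033) = -12267*((34 + 208 - 175) - 20033) = -12267*(67 - 20033) = -12267*(-19966) = 244922922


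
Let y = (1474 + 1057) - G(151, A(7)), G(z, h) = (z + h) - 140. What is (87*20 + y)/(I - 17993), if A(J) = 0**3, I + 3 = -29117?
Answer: -4260/47113 ≈ -0.090421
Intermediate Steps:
I = -29120 (I = -3 - 29117 = -29120)
A(J) = 0
G(z, h) = -140 + h + z (G(z, h) = (h + z) - 140 = -140 + h + z)
y = 2520 (y = (1474 + 1057) - (-140 + 0 + 151) = 2531 - 1*11 = 2531 - 11 = 2520)
(87*20 + y)/(I - 17993) = (87*20 + 2520)/(-29120 - 17993) = (1740 + 2520)/(-47113) = 4260*(-1/47113) = -4260/47113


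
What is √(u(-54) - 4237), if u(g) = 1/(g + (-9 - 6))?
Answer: I*√20172426/69 ≈ 65.092*I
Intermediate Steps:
u(g) = 1/(-15 + g) (u(g) = 1/(g - 15) = 1/(-15 + g))
√(u(-54) - 4237) = √(1/(-15 - 54) - 4237) = √(1/(-69) - 4237) = √(-1/69 - 4237) = √(-292354/69) = I*√20172426/69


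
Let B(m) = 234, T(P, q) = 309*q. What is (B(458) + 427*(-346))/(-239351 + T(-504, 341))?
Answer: 73754/66991 ≈ 1.1010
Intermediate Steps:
(B(458) + 427*(-346))/(-239351 + T(-504, 341)) = (234 + 427*(-346))/(-239351 + 309*341) = (234 - 147742)/(-239351 + 105369) = -147508/(-133982) = -147508*(-1/133982) = 73754/66991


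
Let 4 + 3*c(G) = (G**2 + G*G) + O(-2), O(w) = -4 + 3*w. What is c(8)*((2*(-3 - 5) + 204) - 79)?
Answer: 4142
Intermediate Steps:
c(G) = -14/3 + 2*G**2/3 (c(G) = -4/3 + ((G**2 + G*G) + (-4 + 3*(-2)))/3 = -4/3 + ((G**2 + G**2) + (-4 - 6))/3 = -4/3 + (2*G**2 - 10)/3 = -4/3 + (-10 + 2*G**2)/3 = -4/3 + (-10/3 + 2*G**2/3) = -14/3 + 2*G**2/3)
c(8)*((2*(-3 - 5) + 204) - 79) = (-14/3 + (2/3)*8**2)*((2*(-3 - 5) + 204) - 79) = (-14/3 + (2/3)*64)*((2*(-8) + 204) - 79) = (-14/3 + 128/3)*((-16 + 204) - 79) = 38*(188 - 79) = 38*109 = 4142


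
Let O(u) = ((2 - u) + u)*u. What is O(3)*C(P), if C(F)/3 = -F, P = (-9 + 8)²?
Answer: -18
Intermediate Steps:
P = 1 (P = (-1)² = 1)
O(u) = 2*u
C(F) = -3*F (C(F) = 3*(-F) = -3*F)
O(3)*C(P) = (2*3)*(-3*1) = 6*(-3) = -18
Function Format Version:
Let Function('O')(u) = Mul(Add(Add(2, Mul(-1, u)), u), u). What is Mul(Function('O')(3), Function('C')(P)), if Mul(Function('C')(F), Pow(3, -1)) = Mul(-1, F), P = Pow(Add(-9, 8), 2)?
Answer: -18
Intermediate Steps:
P = 1 (P = Pow(-1, 2) = 1)
Function('O')(u) = Mul(2, u)
Function('C')(F) = Mul(-3, F) (Function('C')(F) = Mul(3, Mul(-1, F)) = Mul(-3, F))
Mul(Function('O')(3), Function('C')(P)) = Mul(Mul(2, 3), Mul(-3, 1)) = Mul(6, -3) = -18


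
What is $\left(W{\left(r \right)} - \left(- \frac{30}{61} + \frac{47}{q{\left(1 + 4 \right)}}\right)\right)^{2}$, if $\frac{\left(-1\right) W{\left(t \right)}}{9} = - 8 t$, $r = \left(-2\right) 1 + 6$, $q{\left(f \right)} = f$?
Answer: $\frac{7245925129}{93025} \approx 77892.0$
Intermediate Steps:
$r = 4$ ($r = -2 + 6 = 4$)
$W{\left(t \right)} = 72 t$ ($W{\left(t \right)} = - 9 \left(- 8 t\right) = 72 t$)
$\left(W{\left(r \right)} - \left(- \frac{30}{61} + \frac{47}{q{\left(1 + 4 \right)}}\right)\right)^{2} = \left(72 \cdot 4 - \left(- \frac{30}{61} + \frac{47}{1 + 4}\right)\right)^{2} = \left(288 - \left(- \frac{30}{61} + \frac{47}{5}\right)\right)^{2} = \left(288 + \left(\frac{30}{61} - \frac{47}{5}\right)\right)^{2} = \left(288 - \frac{2717}{305}\right)^{2} = \left(\frac{85123}{305}\right)^{2} = \frac{7245925129}{93025}$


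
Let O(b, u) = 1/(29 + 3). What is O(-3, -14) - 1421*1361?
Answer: -61887391/32 ≈ -1.9340e+6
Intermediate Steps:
O(b, u) = 1/32
O(-3, -14) - 1421*1361 = 1/32 - 1421*1361 = 1/32 - 1933981 = -61887391/32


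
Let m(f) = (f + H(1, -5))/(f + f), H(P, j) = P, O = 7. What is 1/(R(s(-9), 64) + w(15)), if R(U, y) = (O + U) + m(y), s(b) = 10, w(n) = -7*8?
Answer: -128/4927 ≈ -0.025979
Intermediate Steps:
w(n) = -56
m(f) = (1 + f)/(2*f) (m(f) = (f + 1)/(f + f) = (1 + f)/((2*f)) = (1 + f)*(1/(2*f)) = (1 + f)/(2*f))
R(U, y) = 7 + U + (1 + y)/(2*y) (R(U, y) = (7 + U) + (1 + y)/(2*y) = 7 + U + (1 + y)/(2*y))
1/(R(s(-9), 64) + w(15)) = 1/((15/2 + 10 + (½)/64) - 56) = 1/((15/2 + 10 + (½)*(1/64)) - 56) = 1/((15/2 + 10 + 1/128) - 56) = 1/(2241/128 - 56) = 1/(-4927/128) = -128/4927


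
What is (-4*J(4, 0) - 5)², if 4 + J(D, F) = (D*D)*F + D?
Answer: 25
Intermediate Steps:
J(D, F) = -4 + D + F*D² (J(D, F) = -4 + ((D*D)*F + D) = -4 + (D²*F + D) = -4 + (F*D² + D) = -4 + (D + F*D²) = -4 + D + F*D²)
(-4*J(4, 0) - 5)² = (-4*(-4 + 4 + 0*4²) - 5)² = (-4*(-4 + 4 + 0*16) - 5)² = (-4*(-4 + 4 + 0) - 5)² = (-4*0 - 5)² = (0 - 5)² = (-5)² = 25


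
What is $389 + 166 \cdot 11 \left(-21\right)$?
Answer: $-37957$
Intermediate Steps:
$389 + 166 \cdot 11 \left(-21\right) = 389 + 166 \left(-231\right) = 389 - 38346 = -37957$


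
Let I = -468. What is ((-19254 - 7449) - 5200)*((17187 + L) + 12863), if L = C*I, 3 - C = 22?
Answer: -1242366626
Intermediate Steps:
C = -19 (C = 3 - 1*22 = 3 - 22 = -19)
L = 8892 (L = -19*(-468) = 8892)
((-19254 - 7449) - 5200)*((17187 + L) + 12863) = ((-19254 - 7449) - 5200)*((17187 + 8892) + 12863) = (-26703 - 5200)*(26079 + 12863) = -31903*38942 = -1242366626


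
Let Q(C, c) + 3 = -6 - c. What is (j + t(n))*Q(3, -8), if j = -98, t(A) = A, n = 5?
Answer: 93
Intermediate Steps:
Q(C, c) = -9 - c (Q(C, c) = -3 + (-6 - c) = -9 - c)
(j + t(n))*Q(3, -8) = (-98 + 5)*(-9 - 1*(-8)) = -93*(-9 + 8) = -93*(-1) = 93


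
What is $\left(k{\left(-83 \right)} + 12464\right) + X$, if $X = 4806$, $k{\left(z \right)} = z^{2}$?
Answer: $24159$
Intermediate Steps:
$\left(k{\left(-83 \right)} + 12464\right) + X = \left(\left(-83\right)^{2} + 12464\right) + 4806 = \left(6889 + 12464\right) + 4806 = 19353 + 4806 = 24159$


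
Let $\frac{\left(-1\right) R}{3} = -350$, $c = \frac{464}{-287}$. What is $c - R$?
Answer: $- \frac{301814}{287} \approx -1051.6$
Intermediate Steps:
$c = - \frac{464}{287}$ ($c = 464 \left(- \frac{1}{287}\right) = - \frac{464}{287} \approx -1.6167$)
$R = 1050$ ($R = \left(-3\right) \left(-350\right) = 1050$)
$c - R = - \frac{464}{287} - 1050 = - \frac{301814}{287}$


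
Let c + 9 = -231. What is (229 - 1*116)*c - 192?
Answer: -27312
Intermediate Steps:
c = -240 (c = -9 - 231 = -240)
(229 - 1*116)*c - 192 = (229 - 1*116)*(-240) - 192 = (229 - 116)*(-240) - 192 = 113*(-240) - 192 = -27120 - 192 = -27312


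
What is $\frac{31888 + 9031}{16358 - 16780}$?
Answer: $- \frac{40919}{422} \approx -96.964$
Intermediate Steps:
$\frac{31888 + 9031}{16358 - 16780} = \frac{40919}{-422} = 40919 \left(- \frac{1}{422}\right) = - \frac{40919}{422}$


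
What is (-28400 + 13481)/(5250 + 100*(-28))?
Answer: -14919/2450 ≈ -6.0894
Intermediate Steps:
(-28400 + 13481)/(5250 + 100*(-28)) = -14919/(5250 - 2800) = -14919/2450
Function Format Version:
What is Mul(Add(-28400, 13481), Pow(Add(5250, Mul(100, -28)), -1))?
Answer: Rational(-14919, 2450) ≈ -6.0894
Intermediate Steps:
Mul(Add(-28400, 13481), Pow(Add(5250, Mul(100, -28)), -1)) = Mul(-14919, Pow(Add(5250, -2800), -1)) = Mul(-14919, Pow(2450, -1)) = Mul(-14919, Rational(1, 2450)) = Rational(-14919, 2450)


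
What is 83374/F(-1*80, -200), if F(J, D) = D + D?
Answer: -41687/200 ≈ -208.44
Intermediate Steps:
F(J, D) = 2*D
83374/F(-1*80, -200) = 83374/((2*(-200))) = 83374/(-400) = 83374*(-1/400) = -41687/200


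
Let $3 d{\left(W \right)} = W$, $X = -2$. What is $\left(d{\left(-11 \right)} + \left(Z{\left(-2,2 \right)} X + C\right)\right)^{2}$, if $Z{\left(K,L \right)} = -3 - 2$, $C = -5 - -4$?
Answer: $\frac{256}{9} \approx 28.444$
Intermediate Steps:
$d{\left(W \right)} = \frac{W}{3}$
$C = -1$ ($C = -5 + 4 = -1$)
$Z{\left(K,L \right)} = -5$ ($Z{\left(K,L \right)} = -3 - 2 = -5$)
$\left(d{\left(-11 \right)} + \left(Z{\left(-2,2 \right)} X + C\right)\right)^{2} = \left(\frac{1}{3} \left(-11\right) - -9\right)^{2} = \left(- \frac{11}{3} + \left(10 - 1\right)\right)^{2} = \left(- \frac{11}{3} + 9\right)^{2} = \left(\frac{16}{3}\right)^{2} = \frac{256}{9}$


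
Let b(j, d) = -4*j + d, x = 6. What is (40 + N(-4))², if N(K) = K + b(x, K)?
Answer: 64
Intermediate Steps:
b(j, d) = d - 4*j
N(K) = -24 + 2*K (N(K) = K + (K - 4*6) = K + (K - 24) = K + (-24 + K) = -24 + 2*K)
(40 + N(-4))² = (40 + (-24 + 2*(-4)))² = (40 + (-24 - 8))² = (40 - 32)² = 8² = 64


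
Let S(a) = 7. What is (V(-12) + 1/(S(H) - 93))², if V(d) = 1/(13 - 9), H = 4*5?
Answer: 1681/29584 ≈ 0.056821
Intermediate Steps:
H = 20
V(d) = ¼ (V(d) = 1/4 = ¼)
(V(-12) + 1/(S(H) - 93))² = (¼ + 1/(7 - 93))² = (¼ + 1/(-86))² = (¼ - 1/86)² = (41/172)² = 1681/29584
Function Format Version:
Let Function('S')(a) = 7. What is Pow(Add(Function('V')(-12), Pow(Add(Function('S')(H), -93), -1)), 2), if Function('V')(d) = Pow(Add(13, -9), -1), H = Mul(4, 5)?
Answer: Rational(1681, 29584) ≈ 0.056821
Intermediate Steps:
H = 20
Function('V')(d) = Rational(1, 4) (Function('V')(d) = Pow(4, -1) = Rational(1, 4))
Pow(Add(Function('V')(-12), Pow(Add(Function('S')(H), -93), -1)), 2) = Pow(Add(Rational(1, 4), Pow(Add(7, -93), -1)), 2) = Pow(Add(Rational(1, 4), Pow(-86, -1)), 2) = Pow(Add(Rational(1, 4), Rational(-1, 86)), 2) = Pow(Rational(41, 172), 2) = Rational(1681, 29584)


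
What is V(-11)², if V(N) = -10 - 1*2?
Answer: 144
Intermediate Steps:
V(N) = -12 (V(N) = -10 - 2 = -12)
V(-11)² = (-12)² = 144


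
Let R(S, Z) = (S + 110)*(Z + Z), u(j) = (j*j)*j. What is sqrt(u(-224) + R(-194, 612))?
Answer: 4*I*sqrt(708890) ≈ 3367.8*I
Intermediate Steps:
u(j) = j**3 (u(j) = j**2*j = j**3)
R(S, Z) = 2*Z*(110 + S) (R(S, Z) = (110 + S)*(2*Z) = 2*Z*(110 + S))
sqrt(u(-224) + R(-194, 612)) = sqrt((-224)**3 + 2*612*(110 - 194)) = sqrt(-11239424 + 2*612*(-84)) = sqrt(-11239424 - 102816) = sqrt(-11342240) = 4*I*sqrt(708890)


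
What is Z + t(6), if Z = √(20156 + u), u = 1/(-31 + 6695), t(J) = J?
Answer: 6 + √4566865890/476 ≈ 147.97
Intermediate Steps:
u = 1/6664 ≈ 0.00015006
Z = √4566865890/476 (Z = √(20156 + 1/6664) = √(134319585/6664) = √4566865890/476 ≈ 141.97)
Z + t(6) = √4566865890/476 + 6 = 6 + √4566865890/476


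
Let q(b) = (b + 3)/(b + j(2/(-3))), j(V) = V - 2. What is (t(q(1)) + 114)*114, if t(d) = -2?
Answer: 12768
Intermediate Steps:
j(V) = -2 + V
q(b) = (3 + b)/(-8/3 + b) (q(b) = (b + 3)/(b + (-2 + 2/(-3))) = (3 + b)/(b + (-2 + 2*(-1/3))) = (3 + b)/(b + (-2 - 2/3)) = (3 + b)/(b - 8/3) = (3 + b)/(-8/3 + b))
(t(q(1)) + 114)*114 = (-2 + 114)*114 = 112*114 = 12768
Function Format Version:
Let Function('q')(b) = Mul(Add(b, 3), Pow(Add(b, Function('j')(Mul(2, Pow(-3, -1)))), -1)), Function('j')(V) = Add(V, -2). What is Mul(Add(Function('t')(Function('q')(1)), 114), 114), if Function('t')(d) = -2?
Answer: 12768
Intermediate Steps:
Function('j')(V) = Add(-2, V)
Function('q')(b) = Mul(Pow(Add(Rational(-8, 3), b), -1), Add(3, b)) (Function('q')(b) = Mul(Add(b, 3), Pow(Add(b, Add(-2, Mul(2, Pow(-3, -1)))), -1)) = Mul(Add(3, b), Pow(Add(b, Add(-2, Mul(2, Rational(-1, 3)))), -1)) = Mul(Add(3, b), Pow(Add(b, Add(-2, Rational(-2, 3))), -1)) = Mul(Add(3, b), Pow(Add(b, Rational(-8, 3)), -1)) = Mul(Add(3, b), Pow(Add(Rational(-8, 3), b), -1)) = Mul(Pow(Add(Rational(-8, 3), b), -1), Add(3, b)))
Mul(Add(Function('t')(Function('q')(1)), 114), 114) = Mul(Add(-2, 114), 114) = Mul(112, 114) = 12768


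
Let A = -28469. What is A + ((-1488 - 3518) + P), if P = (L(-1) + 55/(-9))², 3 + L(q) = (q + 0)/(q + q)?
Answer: -10821875/324 ≈ -33401.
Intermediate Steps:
L(q) = -5/2 (L(q) = -3 + (q + 0)/(q + q) = -3 + q/((2*q)) = -3 + q*(1/(2*q)) = -3 + ½ = -5/2)
P = 24025/324 (P = (-5/2 + 55/(-9))² = (-5/2 + 55*(-⅑))² = (-5/2 - 55/9)² = (-155/18)² = 24025/324 ≈ 74.151)
A + ((-1488 - 3518) + P) = -28469 + ((-1488 - 3518) + 24025/324) = -28469 + (-5006 + 24025/324) = -28469 - 1597919/324 = -10821875/324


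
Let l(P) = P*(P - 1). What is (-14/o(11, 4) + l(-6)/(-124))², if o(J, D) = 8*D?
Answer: 148225/246016 ≈ 0.60250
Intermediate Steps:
l(P) = P*(-1 + P)
(-14/o(11, 4) + l(-6)/(-124))² = (-14/(8*4) - 6*(-1 - 6)/(-124))² = (-14/32 - 6*(-7)*(-1/124))² = (-14*1/32 + 42*(-1/124))² = (-7/16 - 21/62)² = (-385/496)² = 148225/246016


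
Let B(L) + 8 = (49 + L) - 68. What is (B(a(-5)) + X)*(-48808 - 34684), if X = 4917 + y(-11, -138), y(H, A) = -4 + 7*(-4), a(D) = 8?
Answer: -406272072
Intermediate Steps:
y(H, A) = -32 (y(H, A) = -4 - 28 = -32)
X = 4885 (X = 4917 - 32 = 4885)
B(L) = -27 + L (B(L) = -8 + ((49 + L) - 68) = -8 + (-19 + L) = -27 + L)
(B(a(-5)) + X)*(-48808 - 34684) = ((-27 + 8) + 4885)*(-48808 - 34684) = (-19 + 4885)*(-83492) = 4866*(-83492) = -406272072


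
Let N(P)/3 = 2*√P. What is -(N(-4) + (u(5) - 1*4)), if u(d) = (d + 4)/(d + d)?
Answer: 31/10 - 12*I ≈ 3.1 - 12.0*I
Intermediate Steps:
N(P) = 6*√P (N(P) = 3*(2*√P) = 6*√P)
u(d) = (4 + d)/(2*d) (u(d) = (4 + d)/((2*d)) = (4 + d)*(1/(2*d)) = (4 + d)/(2*d))
-(N(-4) + (u(5) - 1*4)) = -(6*√(-4) + ((½)*(4 + 5)/5 - 1*4)) = -(6*(2*I) + ((½)*(⅕)*9 - 4)) = -(12*I + (9/10 - 4)) = -(12*I - 31/10) = -(-31/10 + 12*I) = 31/10 - 12*I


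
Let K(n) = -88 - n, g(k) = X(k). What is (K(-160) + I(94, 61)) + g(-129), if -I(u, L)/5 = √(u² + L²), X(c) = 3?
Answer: 75 - 5*√12557 ≈ -485.29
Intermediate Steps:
g(k) = 3
I(u, L) = -5*√(L² + u²) (I(u, L) = -5*√(u² + L²) = -5*√(L² + u²))
(K(-160) + I(94, 61)) + g(-129) = ((-88 - 1*(-160)) - 5*√(61² + 94²)) + 3 = ((-88 + 160) - 5*√(3721 + 8836)) + 3 = (72 - 5*√12557) + 3 = 75 - 5*√12557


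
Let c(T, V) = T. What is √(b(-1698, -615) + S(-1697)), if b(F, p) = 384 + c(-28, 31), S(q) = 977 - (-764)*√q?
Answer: √(1333 + 764*I*√1697) ≈ 128.13 + 122.82*I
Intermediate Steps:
S(q) = 977 + 764*√q
b(F, p) = 356 (b(F, p) = 384 - 28 = 356)
√(b(-1698, -615) + S(-1697)) = √(356 + (977 + 764*√(-1697))) = √(356 + (977 + 764*(I*√1697))) = √(356 + (977 + 764*I*√1697)) = √(1333 + 764*I*√1697)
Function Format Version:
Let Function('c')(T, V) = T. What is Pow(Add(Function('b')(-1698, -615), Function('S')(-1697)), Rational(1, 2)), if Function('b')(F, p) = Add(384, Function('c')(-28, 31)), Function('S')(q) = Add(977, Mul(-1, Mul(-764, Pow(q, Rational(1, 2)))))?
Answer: Pow(Add(1333, Mul(764, I, Pow(1697, Rational(1, 2)))), Rational(1, 2)) ≈ Add(128.13, Mul(122.82, I))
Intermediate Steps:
Function('S')(q) = Add(977, Mul(764, Pow(q, Rational(1, 2))))
Function('b')(F, p) = 356 (Function('b')(F, p) = Add(384, -28) = 356)
Pow(Add(Function('b')(-1698, -615), Function('S')(-1697)), Rational(1, 2)) = Pow(Add(356, Add(977, Mul(764, Pow(-1697, Rational(1, 2))))), Rational(1, 2)) = Pow(Add(356, Add(977, Mul(764, Mul(I, Pow(1697, Rational(1, 2)))))), Rational(1, 2)) = Pow(Add(356, Add(977, Mul(764, I, Pow(1697, Rational(1, 2))))), Rational(1, 2)) = Pow(Add(1333, Mul(764, I, Pow(1697, Rational(1, 2)))), Rational(1, 2))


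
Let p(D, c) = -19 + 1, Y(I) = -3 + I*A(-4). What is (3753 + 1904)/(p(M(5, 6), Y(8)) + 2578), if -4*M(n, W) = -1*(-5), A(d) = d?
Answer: 5657/2560 ≈ 2.2098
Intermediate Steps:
M(n, W) = -5/4 (M(n, W) = -(-1)*(-5)/4 = -1/4*5 = -5/4)
Y(I) = -3 - 4*I (Y(I) = -3 + I*(-4) = -3 - 4*I)
p(D, c) = -18
(3753 + 1904)/(p(M(5, 6), Y(8)) + 2578) = (3753 + 1904)/(-18 + 2578) = 5657/2560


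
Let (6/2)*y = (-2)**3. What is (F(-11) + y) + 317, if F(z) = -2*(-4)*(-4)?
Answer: 847/3 ≈ 282.33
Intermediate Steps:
y = -8/3 (y = (1/3)*(-2)**3 = (1/3)*(-8) = -8/3 ≈ -2.6667)
F(z) = -32 (F(z) = 8*(-4) = -32)
(F(-11) + y) + 317 = (-32 - 8/3) + 317 = -104/3 + 317 = 847/3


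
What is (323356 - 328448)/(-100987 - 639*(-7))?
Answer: 2546/48257 ≈ 0.052759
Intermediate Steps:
(323356 - 328448)/(-100987 - 639*(-7)) = -5092/(-100987 + 4473) = -5092/(-96514) = -5092*(-1/96514) = 2546/48257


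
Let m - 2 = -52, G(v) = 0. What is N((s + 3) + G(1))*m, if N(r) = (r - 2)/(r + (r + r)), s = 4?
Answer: -250/21 ≈ -11.905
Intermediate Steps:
m = -50 (m = 2 - 52 = -50)
N(r) = (-2 + r)/(3*r) (N(r) = (-2 + r)/(r + 2*r) = (-2 + r)/((3*r)) = (-2 + r)*(1/(3*r)) = (-2 + r)/(3*r))
N((s + 3) + G(1))*m = ((-2 + ((4 + 3) + 0))/(3*((4 + 3) + 0)))*(-50) = ((-2 + (7 + 0))/(3*(7 + 0)))*(-50) = ((1/3)*(-2 + 7)/7)*(-50) = ((1/3)*(1/7)*5)*(-50) = (5/21)*(-50) = -250/21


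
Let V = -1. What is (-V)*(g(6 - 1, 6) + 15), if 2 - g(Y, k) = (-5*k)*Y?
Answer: 167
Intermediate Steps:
g(Y, k) = 2 + 5*Y*k (g(Y, k) = 2 - (-5*k)*Y = 2 - (-5)*Y*k = 2 + 5*Y*k)
(-V)*(g(6 - 1, 6) + 15) = (-1*(-1))*((2 + 5*(6 - 1)*6) + 15) = 1*((2 + 5*5*6) + 15) = 1*((2 + 150) + 15) = 1*(152 + 15) = 1*167 = 167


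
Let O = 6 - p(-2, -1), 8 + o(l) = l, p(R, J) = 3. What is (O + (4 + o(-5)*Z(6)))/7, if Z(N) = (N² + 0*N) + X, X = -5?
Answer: -396/7 ≈ -56.571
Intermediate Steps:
o(l) = -8 + l
Z(N) = -5 + N² (Z(N) = (N² + 0*N) - 5 = (N² + 0) - 5 = N² - 5 = -5 + N²)
O = 3 (O = 6 - 1*3 = 6 - 3 = 3)
(O + (4 + o(-5)*Z(6)))/7 = (3 + (4 + (-8 - 5)*(-5 + 6²)))/7 = (3 + (4 - 13*(-5 + 36)))/7 = (3 + (4 - 13*31))/7 = (3 + (4 - 403))/7 = (3 - 399)/7 = (⅐)*(-396) = -396/7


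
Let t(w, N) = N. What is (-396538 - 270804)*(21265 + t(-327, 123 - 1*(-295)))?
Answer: -14469976586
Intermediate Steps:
(-396538 - 270804)*(21265 + t(-327, 123 - 1*(-295))) = (-396538 - 270804)*(21265 + (123 - 1*(-295))) = -667342*(21265 + (123 + 295)) = -667342*(21265 + 418) = -667342*21683 = -14469976586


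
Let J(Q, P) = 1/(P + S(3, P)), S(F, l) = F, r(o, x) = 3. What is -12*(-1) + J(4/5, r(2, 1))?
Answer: 73/6 ≈ 12.167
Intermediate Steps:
J(Q, P) = 1/(3 + P) (J(Q, P) = 1/(P + 3) = 1/(3 + P))
-12*(-1) + J(4/5, r(2, 1)) = -12*(-1) + 1/(3 + 3) = 12 + 1/6 = 12 + ⅙ = 73/6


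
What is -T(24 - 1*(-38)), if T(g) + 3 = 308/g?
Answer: -61/31 ≈ -1.9677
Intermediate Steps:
T(g) = -3 + 308/g
-T(24 - 1*(-38)) = -(-3 + 308/(24 - 1*(-38))) = -(-3 + 308/(24 + 38)) = -(-3 + 308/62) = -(-3 + 308*(1/62)) = -(-3 + 154/31) = -1*61/31 = -61/31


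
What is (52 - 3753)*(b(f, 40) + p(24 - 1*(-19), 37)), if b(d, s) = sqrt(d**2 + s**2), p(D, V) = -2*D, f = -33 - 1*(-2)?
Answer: 318286 - 3701*sqrt(2561) ≈ 1.3099e+5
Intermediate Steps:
f = -31 (f = -33 + 2 = -31)
(52 - 3753)*(b(f, 40) + p(24 - 1*(-19), 37)) = (52 - 3753)*(sqrt((-31)**2 + 40**2) - 2*(24 - 1*(-19))) = -3701*(sqrt(961 + 1600) - 2*(24 + 19)) = -3701*(sqrt(2561) - 2*43) = -3701*(sqrt(2561) - 86) = -3701*(-86 + sqrt(2561)) = 318286 - 3701*sqrt(2561)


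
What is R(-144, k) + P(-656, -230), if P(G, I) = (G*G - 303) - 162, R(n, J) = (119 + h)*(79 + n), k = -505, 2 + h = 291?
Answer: 403351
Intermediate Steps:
h = 289 (h = -2 + 291 = 289)
R(n, J) = 32232 + 408*n (R(n, J) = (119 + 289)*(79 + n) = 408*(79 + n) = 32232 + 408*n)
P(G, I) = -465 + G**2 (P(G, I) = (G**2 - 303) - 162 = (-303 + G**2) - 162 = -465 + G**2)
R(-144, k) + P(-656, -230) = (32232 + 408*(-144)) + (-465 + (-656)**2) = (32232 - 58752) + (-465 + 430336) = -26520 + 429871 = 403351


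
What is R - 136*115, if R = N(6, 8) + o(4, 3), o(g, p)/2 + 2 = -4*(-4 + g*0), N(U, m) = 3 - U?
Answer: -15615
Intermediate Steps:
o(g, p) = 28 (o(g, p) = -4 + 2*(-4*(-4 + g*0)) = -4 + 2*(-4*(-4 + 0)) = -4 + 2*(-4*(-4)) = -4 + 2*16 = -4 + 32 = 28)
R = 25 (R = (3 - 1*6) + 28 = (3 - 6) + 28 = -3 + 28 = 25)
R - 136*115 = 25 - 136*115 = 25 - 15640 = -15615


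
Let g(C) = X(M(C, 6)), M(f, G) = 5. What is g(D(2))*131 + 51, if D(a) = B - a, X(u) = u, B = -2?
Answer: 706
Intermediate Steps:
D(a) = -2 - a
g(C) = 5
g(D(2))*131 + 51 = 5*131 + 51 = 655 + 51 = 706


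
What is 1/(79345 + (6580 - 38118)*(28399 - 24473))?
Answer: -1/123738843 ≈ -8.0815e-9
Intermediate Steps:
1/(79345 + (6580 - 38118)*(28399 - 24473)) = 1/(79345 - 31538*3926) = 1/(79345 - 123818188) = 1/(-123738843) = -1/123738843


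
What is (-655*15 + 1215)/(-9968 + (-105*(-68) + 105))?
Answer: 1230/389 ≈ 3.1620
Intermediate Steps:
(-655*15 + 1215)/(-9968 + (-105*(-68) + 105)) = (-9825 + 1215)/(-9968 + (7140 + 105)) = -8610/(-9968 + 7245) = -8610/(-2723) = -8610*(-1/2723) = 1230/389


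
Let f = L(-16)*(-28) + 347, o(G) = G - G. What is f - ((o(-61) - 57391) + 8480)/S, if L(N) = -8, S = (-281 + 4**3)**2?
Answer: 26936730/47089 ≈ 572.04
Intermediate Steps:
o(G) = 0
S = 47089 (S = (-281 + 64)**2 = (-217)**2 = 47089)
f = 571 (f = -8*(-28) + 347 = 224 + 347 = 571)
f - ((o(-61) - 57391) + 8480)/S = 571 - ((0 - 57391) + 8480)/47089 = 571 - (-57391 + 8480)/47089 = 571 - (-48911)/47089 = 571 - 1*(-48911/47089) = 571 + 48911/47089 = 26936730/47089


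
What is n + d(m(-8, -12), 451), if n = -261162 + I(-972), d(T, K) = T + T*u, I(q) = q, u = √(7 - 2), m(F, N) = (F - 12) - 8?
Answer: -262162 - 28*√5 ≈ -2.6222e+5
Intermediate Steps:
m(F, N) = -20 + F (m(F, N) = (-12 + F) - 8 = -20 + F)
u = √5 ≈ 2.2361
d(T, K) = T + T*√5
n = -262134 (n = -261162 - 972 = -262134)
n + d(m(-8, -12), 451) = -262134 + (-20 - 8)*(1 + √5) = -262134 - 28*(1 + √5) = -262134 + (-28 - 28*√5) = -262162 - 28*√5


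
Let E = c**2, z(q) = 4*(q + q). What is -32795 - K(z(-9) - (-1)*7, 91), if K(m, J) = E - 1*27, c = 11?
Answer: -32889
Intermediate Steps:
z(q) = 8*q (z(q) = 4*(2*q) = 8*q)
E = 121 (E = 11**2 = 121)
K(m, J) = 94 (K(m, J) = 121 - 1*27 = 121 - 27 = 94)
-32795 - K(z(-9) - (-1)*7, 91) = -32795 - 1*94 = -32795 - 94 = -32889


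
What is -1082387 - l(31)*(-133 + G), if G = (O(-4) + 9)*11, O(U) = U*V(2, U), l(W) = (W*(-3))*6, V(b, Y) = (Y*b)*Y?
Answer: -1887023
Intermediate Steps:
V(b, Y) = b*Y²
l(W) = -18*W (l(W) = -3*W*6 = -18*W)
O(U) = 2*U³ (O(U) = U*(2*U²) = 2*U³)
G = -1309 (G = (2*(-4)³ + 9)*11 = (2*(-64) + 9)*11 = (-128 + 9)*11 = -119*11 = -1309)
-1082387 - l(31)*(-133 + G) = -1082387 - (-18*31)*(-133 - 1309) = -1082387 - (-558)*(-1442) = -1082387 - 1*804636 = -1082387 - 804636 = -1887023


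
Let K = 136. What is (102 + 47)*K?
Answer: 20264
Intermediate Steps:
(102 + 47)*K = (102 + 47)*136 = 149*136 = 20264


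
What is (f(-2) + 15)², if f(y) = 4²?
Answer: 961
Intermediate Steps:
f(y) = 16
(f(-2) + 15)² = (16 + 15)² = 31² = 961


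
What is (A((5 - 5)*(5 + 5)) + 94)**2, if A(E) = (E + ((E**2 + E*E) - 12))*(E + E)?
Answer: 8836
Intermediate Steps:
A(E) = 2*E*(-12 + E + 2*E**2) (A(E) = (E + ((E**2 + E**2) - 12))*(2*E) = (E + (2*E**2 - 12))*(2*E) = (E + (-12 + 2*E**2))*(2*E) = (-12 + E + 2*E**2)*(2*E) = 2*E*(-12 + E + 2*E**2))
(A((5 - 5)*(5 + 5)) + 94)**2 = (2*((5 - 5)*(5 + 5))*(-12 + (5 - 5)*(5 + 5) + 2*((5 - 5)*(5 + 5))**2) + 94)**2 = (2*(0*10)*(-12 + 0*10 + 2*(0*10)**2) + 94)**2 = (2*0*(-12 + 0 + 2*0**2) + 94)**2 = (2*0*(-12 + 0 + 2*0) + 94)**2 = (2*0*(-12 + 0 + 0) + 94)**2 = (2*0*(-12) + 94)**2 = (0 + 94)**2 = 94**2 = 8836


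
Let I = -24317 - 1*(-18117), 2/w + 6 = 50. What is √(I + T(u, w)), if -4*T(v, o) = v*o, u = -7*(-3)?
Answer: I*√12003662/44 ≈ 78.742*I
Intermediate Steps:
w = 1/22 (w = 2/(-6 + 50) = 2/44 = 2*(1/44) = 1/22 ≈ 0.045455)
u = 21
I = -6200 (I = -24317 + 18117 = -6200)
T(v, o) = -o*v/4 (T(v, o) = -v*o/4 = -o*v/4)
√(I + T(u, w)) = √(-6200 - ¼*1/22*21) = √(-6200 - 21/88) = √(-545621/88) = I*√12003662/44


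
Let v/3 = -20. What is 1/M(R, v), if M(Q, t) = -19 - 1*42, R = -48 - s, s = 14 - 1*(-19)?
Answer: -1/61 ≈ -0.016393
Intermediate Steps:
s = 33 (s = 14 + 19 = 33)
v = -60 (v = 3*(-20) = -60)
R = -81 (R = -48 - 1*33 = -48 - 33 = -81)
M(Q, t) = -61 (M(Q, t) = -19 - 42 = -61)
1/M(R, v) = 1/(-61) = -1/61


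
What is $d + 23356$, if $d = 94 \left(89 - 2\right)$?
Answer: $31534$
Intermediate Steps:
$d = 8178$ ($d = 94 \cdot 87 = 8178$)
$d + 23356 = 8178 + 23356 = 31534$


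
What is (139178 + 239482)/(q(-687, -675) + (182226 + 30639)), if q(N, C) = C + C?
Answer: 25244/14101 ≈ 1.7902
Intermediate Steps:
q(N, C) = 2*C
(139178 + 239482)/(q(-687, -675) + (182226 + 30639)) = (139178 + 239482)/(2*(-675) + (182226 + 30639)) = 378660/(-1350 + 212865) = 378660/211515 = 378660*(1/211515) = 25244/14101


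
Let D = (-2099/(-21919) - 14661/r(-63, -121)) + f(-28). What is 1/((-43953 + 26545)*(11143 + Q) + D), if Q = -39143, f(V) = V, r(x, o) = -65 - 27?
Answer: 87676/42735398149401 ≈ 2.0516e-9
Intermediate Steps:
r(x, o) = -92
D = 11525401/87676 (D = (-2099/(-21919) - 14661/(-92)) - 28 = (-2099*(-1/21919) - 14661*(-1/92)) - 28 = (2099/21919 + 14661/92) - 28 = 13980329/87676 - 28 = 11525401/87676 ≈ 131.45)
1/((-43953 + 26545)*(11143 + Q) + D) = 1/((-43953 + 26545)*(11143 - 39143) + 11525401/87676) = 1/(-17408*(-28000) + 11525401/87676) = 1/(487424000 + 11525401/87676) = 1/(42735398149401/87676) = 87676/42735398149401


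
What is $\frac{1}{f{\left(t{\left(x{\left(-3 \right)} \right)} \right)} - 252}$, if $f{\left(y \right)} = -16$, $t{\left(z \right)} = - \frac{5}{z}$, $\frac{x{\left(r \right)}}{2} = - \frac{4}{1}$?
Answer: $- \frac{1}{268} \approx -0.0037313$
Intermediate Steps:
$x{\left(r \right)} = -8$ ($x{\left(r \right)} = 2 \left(- \frac{4}{1}\right) = 2 \left(\left(-4\right) 1\right) = 2 \left(-4\right) = -8$)
$\frac{1}{f{\left(t{\left(x{\left(-3 \right)} \right)} \right)} - 252} = \frac{1}{-16 - 252} = \frac{1}{-268} = - \frac{1}{268}$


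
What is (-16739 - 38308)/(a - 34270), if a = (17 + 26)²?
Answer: 18349/10807 ≈ 1.6979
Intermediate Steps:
a = 1849 (a = 43² = 1849)
(-16739 - 38308)/(a - 34270) = (-16739 - 38308)/(1849 - 34270) = -55047/(-32421) = -55047*(-1/32421) = 18349/10807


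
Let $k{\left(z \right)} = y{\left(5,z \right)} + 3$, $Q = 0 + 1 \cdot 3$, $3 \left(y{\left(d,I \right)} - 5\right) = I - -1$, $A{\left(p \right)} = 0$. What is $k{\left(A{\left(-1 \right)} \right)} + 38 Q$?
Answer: $\frac{367}{3} \approx 122.33$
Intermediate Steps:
$y{\left(d,I \right)} = \frac{16}{3} + \frac{I}{3}$ ($y{\left(d,I \right)} = 5 + \frac{I - -1}{3} = 5 + \frac{I + 1}{3} = 5 + \frac{1 + I}{3} = 5 + \left(\frac{1}{3} + \frac{I}{3}\right) = \frac{16}{3} + \frac{I}{3}$)
$Q = 3$ ($Q = 0 + 3 = 3$)
$k{\left(z \right)} = \frac{25}{3} + \frac{z}{3}$ ($k{\left(z \right)} = \left(\frac{16}{3} + \frac{z}{3}\right) + 3 = \frac{25}{3} + \frac{z}{3}$)
$k{\left(A{\left(-1 \right)} \right)} + 38 Q = \left(\frac{25}{3} + \frac{1}{3} \cdot 0\right) + 38 \cdot 3 = \left(\frac{25}{3} + 0\right) + 114 = \frac{25}{3} + 114 = \frac{367}{3}$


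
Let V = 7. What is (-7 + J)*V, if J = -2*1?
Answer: -63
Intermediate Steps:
J = -2
(-7 + J)*V = (-7 - 2)*7 = -9*7 = -63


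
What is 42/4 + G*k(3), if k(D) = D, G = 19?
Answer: 135/2 ≈ 67.500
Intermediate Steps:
42/4 + G*k(3) = 42/4 + 19*3 = 42*(¼) + 57 = 21/2 + 57 = 135/2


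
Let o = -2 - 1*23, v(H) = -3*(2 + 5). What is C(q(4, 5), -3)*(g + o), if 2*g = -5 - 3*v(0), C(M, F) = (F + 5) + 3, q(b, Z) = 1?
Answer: 20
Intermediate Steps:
v(H) = -21 (v(H) = -3*7 = -21)
C(M, F) = 8 + F (C(M, F) = (5 + F) + 3 = 8 + F)
o = -25 (o = -2 - 23 = -25)
g = 29 (g = (-5 - 3*(-21))/2 = (-5 + 63)/2 = (½)*58 = 29)
C(q(4, 5), -3)*(g + o) = (8 - 3)*(29 - 25) = 5*4 = 20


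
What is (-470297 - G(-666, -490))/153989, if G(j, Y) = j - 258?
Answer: -469373/153989 ≈ -3.0481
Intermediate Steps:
G(j, Y) = -258 + j
(-470297 - G(-666, -490))/153989 = (-470297 - (-258 - 666))/153989 = (-470297 - 1*(-924))*(1/153989) = (-470297 + 924)*(1/153989) = -469373*1/153989 = -469373/153989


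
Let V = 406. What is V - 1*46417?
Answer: -46011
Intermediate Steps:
V - 1*46417 = 406 - 1*46417 = 406 - 46417 = -46011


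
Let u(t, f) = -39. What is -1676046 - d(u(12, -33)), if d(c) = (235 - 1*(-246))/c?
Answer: -5028101/3 ≈ -1.6760e+6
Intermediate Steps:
d(c) = 481/c (d(c) = (235 + 246)/c = 481/c)
-1676046 - d(u(12, -33)) = -1676046 - 481/(-39) = -1676046 - 481*(-1)/39 = -1676046 - 1*(-37/3) = -1676046 + 37/3 = -5028101/3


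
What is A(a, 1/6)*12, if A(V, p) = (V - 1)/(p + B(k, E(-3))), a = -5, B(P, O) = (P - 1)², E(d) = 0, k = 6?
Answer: -432/151 ≈ -2.8609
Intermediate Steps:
B(P, O) = (-1 + P)²
A(V, p) = (-1 + V)/(25 + p) (A(V, p) = (V - 1)/(p + (-1 + 6)²) = (-1 + V)/(p + 5²) = (-1 + V)/(p + 25) = (-1 + V)/(25 + p))
A(a, 1/6)*12 = ((-1 - 5)/(25 + 1/6))*12 = (-6/(25 + ⅙))*12 = (-6/(151/6))*12 = ((6/151)*(-6))*12 = -36/151*12 = -432/151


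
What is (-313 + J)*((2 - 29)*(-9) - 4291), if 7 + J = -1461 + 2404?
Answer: -2521904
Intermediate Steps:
J = 936 (J = -7 + (-1461 + 2404) = -7 + 943 = 936)
(-313 + J)*((2 - 29)*(-9) - 4291) = (-313 + 936)*((2 - 29)*(-9) - 4291) = 623*(-27*(-9) - 4291) = 623*(243 - 4291) = 623*(-4048) = -2521904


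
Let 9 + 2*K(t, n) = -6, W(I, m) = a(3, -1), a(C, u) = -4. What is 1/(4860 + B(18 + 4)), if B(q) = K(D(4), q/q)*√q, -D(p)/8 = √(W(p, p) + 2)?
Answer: 216/1049705 + √22/3149115 ≈ 0.00020726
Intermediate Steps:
W(I, m) = -4
D(p) = -8*I*√2 (D(p) = -8*√(-4 + 2) = -8*I*√2)
K(t, n) = -15/2 (K(t, n) = -9/2 + (½)*(-6) = -9/2 - 3 = -15/2)
B(q) = -15*√q/2
1/(4860 + B(18 + 4)) = 1/(4860 - 15*√(18 + 4)/2) = 1/(4860 - 15*√22/2)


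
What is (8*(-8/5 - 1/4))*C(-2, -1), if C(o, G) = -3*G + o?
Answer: -74/5 ≈ -14.800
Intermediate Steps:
C(o, G) = o - 3*G
(8*(-8/5 - 1/4))*C(-2, -1) = (8*(-8/5 - 1/4))*(-2 - 3*(-1)) = (8*(-8*⅕ - 1*¼))*(-2 + 3) = (8*(-8/5 - ¼))*1 = (8*(-37/20))*1 = -74/5*1 = -74/5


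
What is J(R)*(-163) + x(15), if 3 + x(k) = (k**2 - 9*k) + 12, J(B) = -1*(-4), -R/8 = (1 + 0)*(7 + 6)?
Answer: -553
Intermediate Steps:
R = -104 (R = -8*(1 + 0)*(7 + 6) = -8*13 = -104)
J(B) = 4
x(k) = 9 + k**2 - 9*k (x(k) = -3 + ((k**2 - 9*k) + 12) = -3 + (12 + k**2 - 9*k) = 9 + k**2 - 9*k)
J(R)*(-163) + x(15) = 4*(-163) + (9 + 15**2 - 9*15) = -652 + (9 + 225 - 135) = -652 + 99 = -553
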